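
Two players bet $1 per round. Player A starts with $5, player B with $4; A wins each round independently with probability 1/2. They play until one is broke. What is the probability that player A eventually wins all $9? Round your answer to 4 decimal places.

0.5556

With a fair step, P(i) = ½P(i−1) + ½P(i+1) with P(0)=0, P(9)=1 has the linear solution P(i) = i/9.
P(5) = 5/9 ≈ 0.5556.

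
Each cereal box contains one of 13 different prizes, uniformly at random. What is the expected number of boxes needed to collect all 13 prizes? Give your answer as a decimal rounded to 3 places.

41.342

After i distinct types are collected, each trial gives a new one with probability (13−i)/13, so the expected wait for the next new type is 13/(13−i).
E = 13/13 + 13/12 + 13/11 + 13/10 + 13/9 + 13/8 + 13/7 + 13/6 + 13/5 + 13/4 + 13/3 + 13/2 + 13/1 = 1145993/27720 ≈ 41.342.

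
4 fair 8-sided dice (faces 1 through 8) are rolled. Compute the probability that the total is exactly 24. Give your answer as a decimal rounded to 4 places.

There are 8^4 = 4096 equally likely outcomes.
The number of ordered 4-tuples from {1,…,8} summing to 24 is 161.
P(sum = 24) = 161/4096 ≈ 0.0393.

0.0393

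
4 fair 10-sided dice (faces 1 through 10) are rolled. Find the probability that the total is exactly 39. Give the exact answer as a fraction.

1/2500

There are 10^4 = 10000 equally likely outcomes.
The number of ordered 4-tuples from {1,…,10} summing to 39 is 4.
P(sum = 39) = 4/10000 = 1/2500.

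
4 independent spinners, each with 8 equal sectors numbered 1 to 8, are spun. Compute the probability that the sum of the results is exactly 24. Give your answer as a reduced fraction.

161/4096

There are 8^4 = 4096 equally likely outcomes.
The number of ordered 4-tuples from {1,…,8} summing to 24 is 161.
P(sum = 24) = 161/4096.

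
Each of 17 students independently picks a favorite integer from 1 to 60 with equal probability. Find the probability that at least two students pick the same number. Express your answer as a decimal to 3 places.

It's easier to compute the probability that all 17 are distinct.
P(all distinct) = 60/60 · 59/60 · ··· · 44/60 ≈ 0.081.
So the probability of at least one match is 1 − 0.081 = 0.919.

0.919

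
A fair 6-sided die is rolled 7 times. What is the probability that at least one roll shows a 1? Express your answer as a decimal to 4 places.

P(no roll shows a 1) = (5/6)^7 ≈ 0.2791.
P(at least one) = 1 − 0.2791 = 0.7209.

0.7209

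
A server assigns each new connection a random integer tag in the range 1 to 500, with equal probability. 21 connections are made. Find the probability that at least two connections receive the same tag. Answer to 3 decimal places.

It's easier to compute the probability that all 21 are distinct.
P(all distinct) = 500/500 · 499/500 · ··· · 480/500 ≈ 0.653.
So the probability of at least one match is 1 − 0.653 = 0.347.

0.347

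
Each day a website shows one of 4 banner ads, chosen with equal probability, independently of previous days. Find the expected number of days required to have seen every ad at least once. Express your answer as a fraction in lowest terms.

After i distinct types are collected, each trial gives a new one with probability (4−i)/4, so the expected wait for the next new type is 4/(4−i).
E = 4/4 + 4/3 + 4/2 + 4/1 = 25/3.

25/3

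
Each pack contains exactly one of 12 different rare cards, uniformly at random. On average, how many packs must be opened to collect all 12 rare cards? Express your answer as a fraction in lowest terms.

86021/2310

After i distinct types are collected, each trial gives a new one with probability (12−i)/12, so the expected wait for the next new type is 12/(12−i).
E = 12/12 + 12/11 + 12/10 + 12/9 + 12/8 + 12/7 + 12/6 + 12/5 + 12/4 + 12/3 + 12/2 + 12/1 = 86021/2310.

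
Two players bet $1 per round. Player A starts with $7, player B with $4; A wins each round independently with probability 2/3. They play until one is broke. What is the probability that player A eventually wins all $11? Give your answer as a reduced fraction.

Let r = q/p = (1/3)/(2/3) = 1/2. The recurrence P(i) = p·P(i+1) + q·P(i−1) with P(0)=0, P(11)=1 gives P(i) = (1 − r^i)/(1 − r^11).
P(7) = (1 − (1/2)^7) / (1 − (1/2)^11) = 2032/2047.

2032/2047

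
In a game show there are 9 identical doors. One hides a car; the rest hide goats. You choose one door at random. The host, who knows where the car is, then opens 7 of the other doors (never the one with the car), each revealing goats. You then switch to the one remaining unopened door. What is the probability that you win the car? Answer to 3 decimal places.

0.889

Your original door holds the car with probability 1/9, so the other 8 collectively hold it with probability 8/9.
The host can always find 7 empty doors to open, so the reveals don't change that 8/9; it is now spread over the 1 remaining unopened door.
P(win by switching) = (8/9) · (1/1) = 8/9 ≈ 0.889.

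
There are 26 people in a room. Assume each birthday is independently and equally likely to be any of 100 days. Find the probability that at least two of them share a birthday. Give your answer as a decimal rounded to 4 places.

0.9718

It's easier to compute the probability that all 26 are distinct.
P(all distinct) = 100/100 · 99/100 · ··· · 75/100 ≈ 0.0282.
So the probability of at least one match is 1 − 0.0282 = 0.9718.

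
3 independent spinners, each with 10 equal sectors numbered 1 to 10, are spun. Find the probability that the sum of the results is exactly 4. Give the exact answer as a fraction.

3/1000

There are 10^3 = 1000 equally likely outcomes.
The number of ordered 3-tuples from {1,…,10} summing to 4 is 3.
P(sum = 4) = 3/1000.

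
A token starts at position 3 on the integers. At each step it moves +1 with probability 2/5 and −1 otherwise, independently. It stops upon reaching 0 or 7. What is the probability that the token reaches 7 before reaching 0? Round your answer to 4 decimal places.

Let r = q/p = (3/5)/(2/5) = 3/2. The recurrence P(i) = p·P(i+1) + q·P(i−1) with P(0)=0, P(7)=1 gives P(i) = (1 − r^i)/(1 − r^7).
P(3) = (1 − (3/2)^3) / (1 − (3/2)^7) = 304/2059 ≈ 0.1476.

0.1476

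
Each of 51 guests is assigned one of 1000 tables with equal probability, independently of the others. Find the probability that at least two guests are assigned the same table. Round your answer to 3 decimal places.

0.727

It's easier to compute the probability that all 51 are distinct.
P(all distinct) = 1000/1000 · 999/1000 · ··· · 950/1000 ≈ 0.273.
So the probability of at least one match is 1 − 0.273 = 0.727.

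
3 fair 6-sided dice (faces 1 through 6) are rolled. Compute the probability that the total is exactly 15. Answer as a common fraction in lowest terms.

5/108

There are 6^3 = 216 equally likely outcomes.
The number of ordered 3-tuples from {1,…,6} summing to 15 is 10.
P(sum = 15) = 10/216 = 5/108.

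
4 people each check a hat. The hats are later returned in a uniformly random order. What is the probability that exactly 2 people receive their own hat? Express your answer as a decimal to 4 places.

0.2500

Choose which 2 of the 4 are fixed: C(4,2) = 6 ways.
The remaining 2 must have no fixed point: D(2) = 1.
P = 6·1/24 = 1/4 ≈ 0.2500.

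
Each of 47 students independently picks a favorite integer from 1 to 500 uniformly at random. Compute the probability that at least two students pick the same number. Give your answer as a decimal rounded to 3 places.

It's easier to compute the probability that all 47 are distinct.
P(all distinct) = 500/500 · 499/500 · ··· · 454/500 ≈ 0.107.
So the probability of at least one match is 1 − 0.107 = 0.893.

0.893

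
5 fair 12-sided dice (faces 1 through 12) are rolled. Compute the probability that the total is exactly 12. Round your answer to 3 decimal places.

0.001

There are 12^5 = 248832 equally likely outcomes.
The number of ordered 5-tuples from {1,…,12} summing to 12 is 330.
P(sum = 12) = 330/248832 = 55/41472 ≈ 0.001.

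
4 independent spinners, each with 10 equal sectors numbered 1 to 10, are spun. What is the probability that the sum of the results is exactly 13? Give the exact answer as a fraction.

There are 10^4 = 10000 equally likely outcomes.
The number of ordered 4-tuples from {1,…,10} summing to 13 is 220.
P(sum = 13) = 220/10000 = 11/500.

11/500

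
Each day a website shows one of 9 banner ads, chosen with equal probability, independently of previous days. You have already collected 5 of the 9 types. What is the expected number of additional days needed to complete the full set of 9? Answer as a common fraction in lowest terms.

75/4

Starting from 5 distinct types, each trial gives a new one with probability (9−i)/9 when i types are held, so the wait for the next new type is 9/(9−i).
E = 9/4 + 9/3 + 9/2 + 9/1 = 75/4.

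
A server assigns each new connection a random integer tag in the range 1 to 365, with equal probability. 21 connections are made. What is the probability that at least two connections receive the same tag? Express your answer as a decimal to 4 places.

It's easier to compute the probability that all 21 are distinct.
P(all distinct) = 365/365 · 364/365 · ··· · 345/365 ≈ 0.5563.
So the probability of at least one match is 1 − 0.5563 = 0.4437.

0.4437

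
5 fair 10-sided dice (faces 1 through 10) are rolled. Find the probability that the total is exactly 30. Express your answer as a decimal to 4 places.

There are 10^5 = 100000 equally likely outcomes.
The number of ordered 5-tuples from {1,…,10} summing to 30 is 5631.
P(sum = 30) = 5631/100000 ≈ 0.0563.

0.0563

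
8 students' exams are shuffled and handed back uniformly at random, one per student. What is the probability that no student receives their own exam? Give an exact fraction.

This is the derangement probability: permutations of 8 with no fixed point.
D(8) = 8! · (1 − 1/1! + 1/2! − ··· + (−1)^8/8!) = 14833.
P = 14833/40320 = 2119/5760.

2119/5760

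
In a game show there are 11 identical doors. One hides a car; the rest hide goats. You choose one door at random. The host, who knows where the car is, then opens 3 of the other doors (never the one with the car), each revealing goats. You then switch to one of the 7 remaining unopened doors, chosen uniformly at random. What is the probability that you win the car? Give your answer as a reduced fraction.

Your original door holds the car with probability 1/11, so the other 10 collectively hold it with probability 10/11.
The host can always find 3 empty doors to open, so the reveals don't change that 10/11; it is now spread over the 7 remaining unopened doors.
P(win by switching) = (10/11) · (1/7) = 10/77.

10/77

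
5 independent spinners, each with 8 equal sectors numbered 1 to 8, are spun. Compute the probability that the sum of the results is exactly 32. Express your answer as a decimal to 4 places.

0.0150

There are 8^5 = 32768 equally likely outcomes.
The number of ordered 5-tuples from {1,…,8} summing to 32 is 490.
P(sum = 32) = 490/32768 = 245/16384 ≈ 0.0150.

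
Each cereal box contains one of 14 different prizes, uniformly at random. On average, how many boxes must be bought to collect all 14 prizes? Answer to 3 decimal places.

After i distinct types are collected, each trial gives a new one with probability (14−i)/14, so the expected wait for the next new type is 14/(14−i).
E = 14/14 + 14/13 + 14/12 + 14/11 + 14/10 + 14/9 + 14/8 + 14/7 + 14/6 + 14/5 + 14/4 + 14/3 + 14/2 + 14/1 = 1171733/25740 ≈ 45.522.

45.522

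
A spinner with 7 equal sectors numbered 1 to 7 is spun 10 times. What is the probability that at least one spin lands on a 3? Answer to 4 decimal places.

P(no spin lands on a 3) = (6/7)^10 ≈ 0.2141.
P(at least one) = 1 − 0.2141 = 0.7859.

0.7859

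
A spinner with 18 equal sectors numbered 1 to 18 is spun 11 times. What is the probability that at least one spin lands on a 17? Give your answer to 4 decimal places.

0.4667

P(no spin lands on a 17) = (17/18)^11 ≈ 0.5333.
P(at least one) = 1 − 0.5333 = 0.4667.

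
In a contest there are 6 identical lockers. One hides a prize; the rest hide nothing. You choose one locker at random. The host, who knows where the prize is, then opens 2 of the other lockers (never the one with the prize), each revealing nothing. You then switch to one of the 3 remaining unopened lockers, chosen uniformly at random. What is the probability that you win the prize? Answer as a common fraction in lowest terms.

5/18

Your original locker holds the prize with probability 1/6, so the other 5 collectively hold it with probability 5/6.
The host can always find 2 empty lockers to open, so the reveals don't change that 5/6; it is now spread over the 3 remaining unopened lockers.
P(win by switching) = (5/6) · (1/3) = 5/18.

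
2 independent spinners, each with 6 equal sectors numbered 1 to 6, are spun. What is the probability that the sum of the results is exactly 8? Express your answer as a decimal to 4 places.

0.1389

There are 6^2 = 36 equally likely outcomes.
The number of ordered 2-tuples from {1,…,6} summing to 8 is 5.
P(sum = 8) = 5/36 ≈ 0.1389.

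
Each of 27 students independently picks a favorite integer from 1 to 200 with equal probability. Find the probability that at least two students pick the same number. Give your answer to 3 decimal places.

It's easier to compute the probability that all 27 are distinct.
P(all distinct) = 200/200 · 199/200 · ··· · 174/200 ≈ 0.159.
So the probability of at least one match is 1 − 0.159 = 0.841.

0.841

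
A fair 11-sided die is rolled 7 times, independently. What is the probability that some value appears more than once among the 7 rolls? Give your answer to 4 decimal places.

P(all 7 different) = 11/11 · 10/11 · ··· · 5/11 ≈ 0.0853.
P(at least two equal) = 1 − 0.0853 = 0.9147.

0.9147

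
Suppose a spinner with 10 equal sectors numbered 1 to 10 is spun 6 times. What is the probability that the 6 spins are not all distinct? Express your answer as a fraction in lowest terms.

1061/1250

P(all 6 different) = 10/10 · 9/10 · ··· · 5/10 = 189/1250.
P(at least two equal) = 1 − 189/1250 = 1061/1250.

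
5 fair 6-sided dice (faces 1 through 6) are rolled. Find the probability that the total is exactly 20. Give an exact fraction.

There are 6^5 = 7776 equally likely outcomes.
The number of ordered 5-tuples from {1,…,6} summing to 20 is 651.
P(sum = 20) = 651/7776 = 217/2592.

217/2592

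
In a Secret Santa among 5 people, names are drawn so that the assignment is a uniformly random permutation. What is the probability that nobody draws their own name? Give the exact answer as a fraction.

This is the derangement probability: permutations of 5 with no fixed point.
D(5) = 5! · (1 − 1/1! + 1/2! − ··· + (−1)^5/5!) = 44.
P = 44/120 = 11/30.

11/30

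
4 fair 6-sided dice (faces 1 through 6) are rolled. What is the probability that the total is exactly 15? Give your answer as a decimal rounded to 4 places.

There are 6^4 = 1296 equally likely outcomes.
The number of ordered 4-tuples from {1,…,6} summing to 15 is 140.
P(sum = 15) = 140/1296 = 35/324 ≈ 0.1080.

0.1080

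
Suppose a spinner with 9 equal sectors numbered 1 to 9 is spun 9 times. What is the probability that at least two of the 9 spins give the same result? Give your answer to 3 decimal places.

P(all 9 different) = 9/9 · 8/9 · ··· · 1/9 ≈ 0.001.
P(at least two equal) = 1 − 0.001 = 0.999.

0.999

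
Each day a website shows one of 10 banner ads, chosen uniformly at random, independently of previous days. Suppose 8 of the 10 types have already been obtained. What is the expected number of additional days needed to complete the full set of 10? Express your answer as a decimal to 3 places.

15.000

Starting from 8 distinct types, each trial gives a new one with probability (10−i)/10 when i types are held, so the wait for the next new type is 10/(10−i).
E = 10/2 + 10/1 = 15 ≈ 15.000.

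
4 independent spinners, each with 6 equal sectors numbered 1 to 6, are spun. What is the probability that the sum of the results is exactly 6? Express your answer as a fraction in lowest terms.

There are 6^4 = 1296 equally likely outcomes.
The number of ordered 4-tuples from {1,…,6} summing to 6 is 10.
P(sum = 6) = 10/1296 = 5/648.

5/648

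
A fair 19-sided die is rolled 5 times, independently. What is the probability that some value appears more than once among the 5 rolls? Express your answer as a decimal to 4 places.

0.4365

P(all 5 different) = 19/19 · 18/19 · ··· · 15/19 ≈ 0.5635.
P(at least two equal) = 1 − 0.5635 = 0.4365.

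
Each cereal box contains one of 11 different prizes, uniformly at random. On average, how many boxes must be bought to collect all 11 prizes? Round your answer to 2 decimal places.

After i distinct types are collected, each trial gives a new one with probability (11−i)/11, so the expected wait for the next new type is 11/(11−i).
E = 11/11 + 11/10 + 11/9 + 11/8 + 11/7 + 11/6 + 11/5 + 11/4 + 11/3 + 11/2 + 11/1 = 83711/2520 ≈ 33.22.

33.22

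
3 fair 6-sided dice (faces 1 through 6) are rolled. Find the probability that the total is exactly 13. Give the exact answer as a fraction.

7/72

There are 6^3 = 216 equally likely outcomes.
The number of ordered 3-tuples from {1,…,6} summing to 13 is 21.
P(sum = 13) = 21/216 = 7/72.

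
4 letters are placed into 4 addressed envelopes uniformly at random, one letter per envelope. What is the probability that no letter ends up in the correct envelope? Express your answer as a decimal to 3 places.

This is the derangement probability: permutations of 4 with no fixed point.
D(4) = 4! · (1 − 1/1! + 1/2! − ··· + (−1)^4/4!) = 9.
P = 9/24 = 3/8 ≈ 0.375.

0.375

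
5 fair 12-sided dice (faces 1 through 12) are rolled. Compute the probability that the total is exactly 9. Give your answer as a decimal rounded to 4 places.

0.0003

There are 12^5 = 248832 equally likely outcomes.
The number of ordered 5-tuples from {1,…,12} summing to 9 is 70.
P(sum = 9) = 70/248832 = 35/124416 ≈ 0.0003.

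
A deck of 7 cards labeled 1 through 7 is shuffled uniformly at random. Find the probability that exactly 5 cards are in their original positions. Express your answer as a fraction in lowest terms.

Choose which 5 of the 7 are fixed: C(7,5) = 21 ways.
The remaining 2 must have no fixed point: D(2) = 1.
P = 21·1/5040 = 1/240.

1/240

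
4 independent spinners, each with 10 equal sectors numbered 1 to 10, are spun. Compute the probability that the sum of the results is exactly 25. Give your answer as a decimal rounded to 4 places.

There are 10^4 = 10000 equally likely outcomes.
The number of ordered 4-tuples from {1,…,10} summing to 25 is 592.
P(sum = 25) = 592/10000 = 37/625 ≈ 0.0592.

0.0592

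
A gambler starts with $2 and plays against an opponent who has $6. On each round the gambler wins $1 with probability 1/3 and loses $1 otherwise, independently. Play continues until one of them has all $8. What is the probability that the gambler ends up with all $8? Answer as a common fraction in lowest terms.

Let r = q/p = (2/3)/(1/3) = 2. The recurrence P(i) = p·P(i+1) + q·P(i−1) with P(0)=0, P(8)=1 gives P(i) = (1 − r^i)/(1 − r^8).
P(2) = (1 − (2)^2) / (1 − (2)^8) = 1/85.

1/85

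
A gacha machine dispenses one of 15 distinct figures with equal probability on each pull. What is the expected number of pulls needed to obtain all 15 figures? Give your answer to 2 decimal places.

After i distinct types are collected, each trial gives a new one with probability (15−i)/15, so the expected wait for the next new type is 15/(15−i).
E = 15/15 + 15/14 + 15/13 + 15/12 + 15/11 + 15/10 + 15/9 + 15/8 + 15/7 + 15/6 + 15/5 + 15/4 + 15/3 + 15/2 + 15/1 = 1195757/24024 ≈ 49.77.

49.77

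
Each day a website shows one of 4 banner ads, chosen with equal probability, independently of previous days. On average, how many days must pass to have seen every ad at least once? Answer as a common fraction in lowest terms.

25/3

After i distinct types are collected, each trial gives a new one with probability (4−i)/4, so the expected wait for the next new type is 4/(4−i).
E = 4/4 + 4/3 + 4/2 + 4/1 = 25/3.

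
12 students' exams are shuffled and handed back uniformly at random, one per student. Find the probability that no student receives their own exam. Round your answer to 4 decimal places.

This is the derangement probability: permutations of 12 with no fixed point.
D(12) = 12! · (1 − 1/1! + 1/2! − ··· + (−1)^12/12!) = 176214841.
P = 176214841/479001600 = 16019531/43545600 ≈ 0.3679.

0.3679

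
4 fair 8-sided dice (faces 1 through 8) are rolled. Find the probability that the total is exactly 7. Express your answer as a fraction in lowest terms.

There are 8^4 = 4096 equally likely outcomes.
The number of ordered 4-tuples from {1,…,8} summing to 7 is 20.
P(sum = 7) = 20/4096 = 5/1024.

5/1024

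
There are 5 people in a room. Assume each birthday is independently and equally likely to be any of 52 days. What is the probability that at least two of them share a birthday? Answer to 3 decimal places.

0.180

It's easier to compute the probability that all 5 are distinct.
P(all distinct) = 52/52 · 51/52 · ··· · 48/52 ≈ 0.820.
So the probability of at least one match is 1 − 0.820 = 0.180.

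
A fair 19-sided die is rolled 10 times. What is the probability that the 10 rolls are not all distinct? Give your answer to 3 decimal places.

P(all 10 different) = 19/19 · 18/19 · ··· · 10/19 ≈ 0.055.
P(at least two equal) = 1 − 0.055 = 0.945.

0.945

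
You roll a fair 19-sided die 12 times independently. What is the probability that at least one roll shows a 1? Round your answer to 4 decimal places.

P(no roll shows a 1) = (18/19)^12 ≈ 0.5227.
P(at least one) = 1 − 0.5227 = 0.4773.

0.4773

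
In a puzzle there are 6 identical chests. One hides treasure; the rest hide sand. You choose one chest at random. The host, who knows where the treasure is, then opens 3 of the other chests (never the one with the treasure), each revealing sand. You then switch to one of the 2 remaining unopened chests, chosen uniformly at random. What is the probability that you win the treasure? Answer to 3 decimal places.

Your original chest holds the treasure with probability 1/6, so the other 5 collectively hold it with probability 5/6.
The host can always find 3 empty chests to open, so the reveals don't change that 5/6; it is now spread over the 2 remaining unopened chests.
P(win by switching) = (5/6) · (1/2) = 5/12 ≈ 0.417.

0.417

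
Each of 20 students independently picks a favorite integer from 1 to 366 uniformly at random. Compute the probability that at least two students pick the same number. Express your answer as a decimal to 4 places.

It's easier to compute the probability that all 20 are distinct.
P(all distinct) = 366/366 · 365/366 · ··· · 347/366 ≈ 0.5894.
So the probability of at least one match is 1 − 0.5894 = 0.4106.

0.4106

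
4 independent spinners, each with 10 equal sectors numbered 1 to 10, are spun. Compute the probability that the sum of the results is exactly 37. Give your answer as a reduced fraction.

There are 10^4 = 10000 equally likely outcomes.
The number of ordered 4-tuples from {1,…,10} summing to 37 is 20.
P(sum = 37) = 20/10000 = 1/500.

1/500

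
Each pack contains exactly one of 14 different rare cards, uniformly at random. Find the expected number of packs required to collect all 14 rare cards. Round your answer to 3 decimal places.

After i distinct types are collected, each trial gives a new one with probability (14−i)/14, so the expected wait for the next new type is 14/(14−i).
E = 14/14 + 14/13 + 14/12 + 14/11 + 14/10 + 14/9 + 14/8 + 14/7 + 14/6 + 14/5 + 14/4 + 14/3 + 14/2 + 14/1 = 1171733/25740 ≈ 45.522.

45.522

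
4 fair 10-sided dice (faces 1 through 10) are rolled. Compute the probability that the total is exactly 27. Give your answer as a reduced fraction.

There are 10^4 = 10000 equally likely outcomes.
The number of ordered 4-tuples from {1,…,10} summing to 27 is 480.
P(sum = 27) = 480/10000 = 6/125.

6/125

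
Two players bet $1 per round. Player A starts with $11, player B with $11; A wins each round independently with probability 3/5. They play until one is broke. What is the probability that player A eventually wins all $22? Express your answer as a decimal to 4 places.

0.9886

Let r = q/p = (2/5)/(3/5) = 2/3. The recurrence P(i) = p·P(i+1) + q·P(i−1) with P(0)=0, P(22)=1 gives P(i) = (1 − r^i)/(1 − r^22).
P(11) = (1 − (2/3)^11) / (1 − (2/3)^22) = 177147/179195 ≈ 0.9886.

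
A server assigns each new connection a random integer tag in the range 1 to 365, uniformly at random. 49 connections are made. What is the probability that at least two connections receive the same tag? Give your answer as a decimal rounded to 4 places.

0.9658

It's easier to compute the probability that all 49 are distinct.
P(all distinct) = 365/365 · 364/365 · ··· · 317/365 ≈ 0.0342.
So the probability of at least one match is 1 − 0.0342 = 0.9658.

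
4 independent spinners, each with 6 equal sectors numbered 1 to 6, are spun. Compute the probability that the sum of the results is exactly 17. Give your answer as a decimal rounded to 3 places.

0.080

There are 6^4 = 1296 equally likely outcomes.
The number of ordered 4-tuples from {1,…,6} summing to 17 is 104.
P(sum = 17) = 104/1296 = 13/162 ≈ 0.080.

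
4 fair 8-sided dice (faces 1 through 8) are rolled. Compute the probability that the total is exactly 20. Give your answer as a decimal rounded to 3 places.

There are 8^4 = 4096 equally likely outcomes.
The number of ordered 4-tuples from {1,…,8} summing to 20 is 315.
P(sum = 20) = 315/4096 ≈ 0.077.

0.077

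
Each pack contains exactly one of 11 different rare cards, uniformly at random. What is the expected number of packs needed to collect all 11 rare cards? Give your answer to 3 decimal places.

After i distinct types are collected, each trial gives a new one with probability (11−i)/11, so the expected wait for the next new type is 11/(11−i).
E = 11/11 + 11/10 + 11/9 + 11/8 + 11/7 + 11/6 + 11/5 + 11/4 + 11/3 + 11/2 + 11/1 = 83711/2520 ≈ 33.219.

33.219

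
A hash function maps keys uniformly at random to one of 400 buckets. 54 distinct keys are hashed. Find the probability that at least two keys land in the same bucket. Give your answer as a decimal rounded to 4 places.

0.9764

It's easier to compute the probability that all 54 are distinct.
P(all distinct) = 400/400 · 399/400 · ··· · 347/400 ≈ 0.0236.
So the probability of at least one match is 1 − 0.0236 = 0.9764.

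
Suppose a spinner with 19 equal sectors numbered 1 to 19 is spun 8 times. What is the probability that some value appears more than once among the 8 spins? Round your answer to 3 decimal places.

P(all 8 different) = 19/19 · 18/19 · ··· · 12/19 ≈ 0.179.
P(at least two equal) = 1 − 0.179 = 0.821.

0.821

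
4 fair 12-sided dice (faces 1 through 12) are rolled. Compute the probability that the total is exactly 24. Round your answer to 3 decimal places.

0.054

There are 12^4 = 20736 equally likely outcomes.
The number of ordered 4-tuples from {1,…,12} summing to 24 is 1111.
P(sum = 24) = 1111/20736 ≈ 0.054.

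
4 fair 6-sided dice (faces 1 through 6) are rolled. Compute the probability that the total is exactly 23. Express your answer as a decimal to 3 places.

There are 6^4 = 1296 equally likely outcomes.
The number of ordered 4-tuples from {1,…,6} summing to 23 is 4.
P(sum = 23) = 4/1296 = 1/324 ≈ 0.003.

0.003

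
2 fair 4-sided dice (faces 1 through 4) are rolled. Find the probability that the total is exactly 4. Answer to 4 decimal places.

There are 4^2 = 16 equally likely outcomes.
The number of ordered 2-tuples from {1,…,4} summing to 4 is 3.
P(sum = 4) = 3/16 ≈ 0.1875.

0.1875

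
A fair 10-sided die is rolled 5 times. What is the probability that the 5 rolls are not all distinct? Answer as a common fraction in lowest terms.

436/625

P(all 5 different) = 10/10 · 9/10 · ··· · 6/10 = 189/625.
P(at least two equal) = 1 − 189/625 = 436/625.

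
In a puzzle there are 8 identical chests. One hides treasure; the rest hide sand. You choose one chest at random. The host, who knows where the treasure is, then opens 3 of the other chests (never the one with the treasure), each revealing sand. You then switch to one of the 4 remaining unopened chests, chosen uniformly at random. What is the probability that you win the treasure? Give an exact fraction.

7/32

Your original chest holds the treasure with probability 1/8, so the other 7 collectively hold it with probability 7/8.
The host can always find 3 empty chests to open, so the reveals don't change that 7/8; it is now spread over the 4 remaining unopened chests.
P(win by switching) = (7/8) · (1/4) = 7/32.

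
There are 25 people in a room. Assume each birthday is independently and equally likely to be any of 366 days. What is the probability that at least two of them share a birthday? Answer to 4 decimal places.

0.5677

It's easier to compute the probability that all 25 are distinct.
P(all distinct) = 366/366 · 365/366 · ··· · 342/366 ≈ 0.4323.
So the probability of at least one match is 1 − 0.4323 = 0.5677.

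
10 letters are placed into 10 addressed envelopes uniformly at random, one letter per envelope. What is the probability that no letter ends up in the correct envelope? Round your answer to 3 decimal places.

0.368

This is the derangement probability: permutations of 10 with no fixed point.
D(10) = 10! · (1 − 1/1! + 1/2! − ··· + (−1)^10/10!) = 1334961.
P = 1334961/3628800 = 16481/44800 ≈ 0.368.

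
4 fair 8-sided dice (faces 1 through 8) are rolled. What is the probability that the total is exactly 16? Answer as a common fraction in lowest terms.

There are 8^4 = 4096 equally likely outcomes.
The number of ordered 4-tuples from {1,…,8} summing to 16 is 315.
P(sum = 16) = 315/4096.

315/4096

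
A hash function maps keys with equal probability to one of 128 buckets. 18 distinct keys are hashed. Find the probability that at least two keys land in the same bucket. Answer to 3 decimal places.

0.715

It's easier to compute the probability that all 18 are distinct.
P(all distinct) = 128/128 · 127/128 · ··· · 111/128 ≈ 0.285.
So the probability of at least one match is 1 − 0.285 = 0.715.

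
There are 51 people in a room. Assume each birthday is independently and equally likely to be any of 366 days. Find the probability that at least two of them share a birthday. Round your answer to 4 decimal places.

0.9742

It's easier to compute the probability that all 51 are distinct.
P(all distinct) = 366/366 · 365/366 · ··· · 316/366 ≈ 0.0258.
So the probability of at least one match is 1 − 0.0258 = 0.9742.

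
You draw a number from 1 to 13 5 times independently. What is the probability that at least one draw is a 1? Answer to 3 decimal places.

0.330

P(no draw is a 1) = (12/13)^5 ≈ 0.670.
P(at least one) = 1 − 0.670 = 0.330.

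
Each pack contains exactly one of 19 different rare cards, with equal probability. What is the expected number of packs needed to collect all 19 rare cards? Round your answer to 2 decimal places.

67.41

After i distinct types are collected, each trial gives a new one with probability (19−i)/19, so the expected wait for the next new type is 19/(19−i).
E = 19/19 + 19/18 + 19/17 + 19/16 + 19/15 + 19/14 + 19/13 + 19/12 + 19/11 + 19/10 + 19/9 + 19/8 + 19/7 + 19/6 + 19/5 + 19/4 + 19/3 + 19/2 + 19/1 = 275295799/4084080 ≈ 67.41.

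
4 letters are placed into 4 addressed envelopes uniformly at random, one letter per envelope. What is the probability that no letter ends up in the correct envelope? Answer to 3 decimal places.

0.375

This is the derangement probability: permutations of 4 with no fixed point.
D(4) = 4! · (1 − 1/1! + 1/2! − ··· + (−1)^4/4!) = 9.
P = 9/24 = 3/8 ≈ 0.375.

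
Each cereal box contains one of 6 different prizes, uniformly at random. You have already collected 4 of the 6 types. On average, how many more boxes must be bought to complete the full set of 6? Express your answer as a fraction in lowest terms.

Starting from 4 distinct types, each trial gives a new one with probability (6−i)/6 when i types are held, so the wait for the next new type is 6/(6−i).
E = 6/2 + 6/1 = 9.

9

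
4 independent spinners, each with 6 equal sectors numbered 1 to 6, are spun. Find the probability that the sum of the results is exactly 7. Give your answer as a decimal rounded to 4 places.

There are 6^4 = 1296 equally likely outcomes.
The number of ordered 4-tuples from {1,…,6} summing to 7 is 20.
P(sum = 7) = 20/1296 = 5/324 ≈ 0.0154.

0.0154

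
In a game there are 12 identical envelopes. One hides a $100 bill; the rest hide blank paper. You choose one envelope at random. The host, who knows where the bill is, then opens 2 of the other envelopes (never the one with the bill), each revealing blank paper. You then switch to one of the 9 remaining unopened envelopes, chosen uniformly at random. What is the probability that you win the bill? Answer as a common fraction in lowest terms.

Your original envelope holds the bill with probability 1/12, so the other 11 collectively hold it with probability 11/12.
The host can always find 2 empty envelopes to open, so the reveals don't change that 11/12; it is now spread over the 9 remaining unopened envelopes.
P(win by switching) = (11/12) · (1/9) = 11/108.

11/108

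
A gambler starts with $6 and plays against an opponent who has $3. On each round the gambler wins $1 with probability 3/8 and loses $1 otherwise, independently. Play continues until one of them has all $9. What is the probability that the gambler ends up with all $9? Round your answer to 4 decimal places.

0.2080

Let r = q/p = (5/8)/(3/8) = 5/3. The recurrence P(i) = p·P(i+1) + q·P(i−1) with P(0)=0, P(9)=1 gives P(i) = (1 − r^i)/(1 − r^9).
P(6) = (1 − (5/3)^6) / (1 − (5/3)^9) = 4104/19729 ≈ 0.2080.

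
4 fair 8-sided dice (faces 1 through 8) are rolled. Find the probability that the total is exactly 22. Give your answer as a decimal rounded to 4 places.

0.0601

There are 8^4 = 4096 equally likely outcomes.
The number of ordered 4-tuples from {1,…,8} summing to 22 is 246.
P(sum = 22) = 246/4096 = 123/2048 ≈ 0.0601.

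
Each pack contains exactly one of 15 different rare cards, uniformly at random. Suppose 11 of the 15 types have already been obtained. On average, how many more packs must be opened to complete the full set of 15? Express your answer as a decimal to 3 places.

Starting from 11 distinct types, each trial gives a new one with probability (15−i)/15 when i types are held, so the wait for the next new type is 15/(15−i).
E = 15/4 + 15/3 + 15/2 + 15/1 = 125/4 ≈ 31.250.

31.250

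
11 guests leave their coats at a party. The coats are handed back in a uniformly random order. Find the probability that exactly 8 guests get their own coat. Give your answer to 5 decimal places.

Choose which 8 of the 11 are fixed: C(11,8) = 165 ways.
The remaining 3 must have no fixed point: D(3) = 2.
P = 165·2/39916800 = 1/120960 ≈ 0.00001.

0.00001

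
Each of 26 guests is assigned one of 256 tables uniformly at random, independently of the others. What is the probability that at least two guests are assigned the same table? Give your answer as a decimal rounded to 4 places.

0.7312

It's easier to compute the probability that all 26 are distinct.
P(all distinct) = 256/256 · 255/256 · ··· · 231/256 ≈ 0.2688.
So the probability of at least one match is 1 − 0.2688 = 0.7312.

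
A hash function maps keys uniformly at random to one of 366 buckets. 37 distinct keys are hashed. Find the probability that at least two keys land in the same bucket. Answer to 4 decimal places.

It's easier to compute the probability that all 37 are distinct.
P(all distinct) = 366/366 · 365/366 · ··· · 330/366 ≈ 0.1521.
So the probability of at least one match is 1 − 0.1521 = 0.8479.

0.8479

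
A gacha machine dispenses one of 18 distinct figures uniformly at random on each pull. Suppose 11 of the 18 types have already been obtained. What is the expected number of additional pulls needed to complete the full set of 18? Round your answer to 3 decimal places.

Starting from 11 distinct types, each trial gives a new one with probability (18−i)/18 when i types are held, so the wait for the next new type is 18/(18−i).
E = 18/7 + 18/6 + 18/5 + 18/4 + 18/3 + 18/2 + 18/1 = 3267/70 ≈ 46.671.

46.671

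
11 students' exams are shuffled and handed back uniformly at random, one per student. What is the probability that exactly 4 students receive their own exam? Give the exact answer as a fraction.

Choose which 4 of the 11 are fixed: C(11,4) = 330 ways.
The remaining 7 must have no fixed point: D(7) = 1854.
P = 330·1854/39916800 = 103/6720.

103/6720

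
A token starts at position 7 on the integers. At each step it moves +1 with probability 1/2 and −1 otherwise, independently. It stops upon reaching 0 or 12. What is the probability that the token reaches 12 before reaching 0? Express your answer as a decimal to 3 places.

With a fair step, P(i) = ½P(i−1) + ½P(i+1) with P(0)=0, P(12)=1 has the linear solution P(i) = i/12.
P(7) = 7/12 ≈ 0.583.

0.583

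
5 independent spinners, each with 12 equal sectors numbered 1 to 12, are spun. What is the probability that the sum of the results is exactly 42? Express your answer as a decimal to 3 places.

There are 12^5 = 248832 equally likely outcomes.
The number of ordered 5-tuples from {1,…,12} summing to 42 is 6265.
P(sum = 42) = 6265/248832 ≈ 0.025.

0.025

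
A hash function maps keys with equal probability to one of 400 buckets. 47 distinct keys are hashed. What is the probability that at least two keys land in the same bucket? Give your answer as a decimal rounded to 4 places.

It's easier to compute the probability that all 47 are distinct.
P(all distinct) = 400/400 · 399/400 · ··· · 354/400 ≈ 0.0600.
So the probability of at least one match is 1 − 0.0600 = 0.9400.

0.9400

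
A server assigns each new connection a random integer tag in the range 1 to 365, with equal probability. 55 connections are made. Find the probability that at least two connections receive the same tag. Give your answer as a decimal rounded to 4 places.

0.9863

It's easier to compute the probability that all 55 are distinct.
P(all distinct) = 365/365 · 364/365 · ··· · 311/365 ≈ 0.0137.
So the probability of at least one match is 1 − 0.0137 = 0.9863.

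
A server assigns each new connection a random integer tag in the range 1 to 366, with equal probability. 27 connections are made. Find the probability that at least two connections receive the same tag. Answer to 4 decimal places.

It's easier to compute the probability that all 27 are distinct.
P(all distinct) = 366/366 · 365/366 · ··· · 340/366 ≈ 0.3742.
So the probability of at least one match is 1 − 0.3742 = 0.6258.

0.6258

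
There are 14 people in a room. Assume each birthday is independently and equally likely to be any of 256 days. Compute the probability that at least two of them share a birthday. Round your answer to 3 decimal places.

0.304

It's easier to compute the probability that all 14 are distinct.
P(all distinct) = 256/256 · 255/256 · ··· · 243/256 ≈ 0.696.
So the probability of at least one match is 1 − 0.696 = 0.304.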